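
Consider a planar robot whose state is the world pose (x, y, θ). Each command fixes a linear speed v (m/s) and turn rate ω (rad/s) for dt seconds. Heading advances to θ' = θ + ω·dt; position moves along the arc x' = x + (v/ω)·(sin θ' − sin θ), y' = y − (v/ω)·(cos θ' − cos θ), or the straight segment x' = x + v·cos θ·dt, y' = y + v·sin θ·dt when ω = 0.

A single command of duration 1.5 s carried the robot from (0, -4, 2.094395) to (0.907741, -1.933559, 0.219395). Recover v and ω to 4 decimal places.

v = 1.7500, ω = -1.2500

Δθ = 0.219395 − 2.094395 = -1.875000
ω = Δθ/dt = -1.875000/1.5 = -1.2500
R = −Δy/(cos θ' − cos θ) = -1.4000
v = R·ω = -1.4000·-1.2500 = 1.7500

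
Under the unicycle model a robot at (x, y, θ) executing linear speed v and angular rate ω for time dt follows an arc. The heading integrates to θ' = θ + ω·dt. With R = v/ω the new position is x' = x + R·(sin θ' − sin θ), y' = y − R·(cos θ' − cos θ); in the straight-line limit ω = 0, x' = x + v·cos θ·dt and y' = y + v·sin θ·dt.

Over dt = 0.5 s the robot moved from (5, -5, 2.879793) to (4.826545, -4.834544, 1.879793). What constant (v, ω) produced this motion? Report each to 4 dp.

Δθ = 1.879793 − 2.879793 = -1.000000
ω = Δθ/dt = -1.000000/0.5 = -2.0000
R = Δx/(sin θ' − sin θ) = -0.2500
v = R·ω = -0.2500·-2.0000 = 0.5000

v = 0.5000, ω = -2.0000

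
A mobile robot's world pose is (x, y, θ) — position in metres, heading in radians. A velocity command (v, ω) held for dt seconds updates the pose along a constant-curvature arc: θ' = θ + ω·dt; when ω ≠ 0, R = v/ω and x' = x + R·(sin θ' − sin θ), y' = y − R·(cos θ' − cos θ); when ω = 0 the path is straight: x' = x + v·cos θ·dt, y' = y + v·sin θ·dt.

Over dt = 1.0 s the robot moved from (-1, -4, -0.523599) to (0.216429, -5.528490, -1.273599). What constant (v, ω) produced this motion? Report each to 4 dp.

v = 2.0000, ω = -0.7500

Δθ = -1.273599 − -0.523599 = -0.750000
ω = Δθ/dt = -0.750000/1.0 = -0.7500
R = −Δy/(cos θ' − cos θ) = -2.6667
v = R·ω = -2.6667·-0.7500 = 2.0000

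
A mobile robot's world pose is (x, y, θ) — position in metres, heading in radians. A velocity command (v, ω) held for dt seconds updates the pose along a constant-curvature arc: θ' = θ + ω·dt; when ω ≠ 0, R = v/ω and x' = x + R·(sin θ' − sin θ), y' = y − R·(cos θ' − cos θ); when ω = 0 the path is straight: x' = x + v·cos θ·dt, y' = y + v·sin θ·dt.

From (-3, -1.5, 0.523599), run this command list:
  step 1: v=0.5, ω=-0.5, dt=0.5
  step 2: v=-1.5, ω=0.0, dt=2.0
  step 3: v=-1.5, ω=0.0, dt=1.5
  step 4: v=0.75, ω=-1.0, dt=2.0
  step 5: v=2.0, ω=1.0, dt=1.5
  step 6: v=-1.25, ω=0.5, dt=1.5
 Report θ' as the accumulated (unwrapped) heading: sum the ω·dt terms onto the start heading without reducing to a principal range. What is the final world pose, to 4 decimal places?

step 1: θ'=0.2736 (R=-1.0000) → pose (-2.7702, -1.4032, 0.2736)
step 2: θ'=0.2736 (straight) → pose (-5.6586, -2.2138, 0.2736)
step 3: θ'=0.2736 (straight) → pose (-7.8249, -2.8218, 0.2736)
step 4: θ'=-1.7264 (R=-0.7500) → pose (-6.8813, -3.6601, -1.7264)
step 5: θ'=-0.2264 (R=2.0000) → pose (-5.3544, -5.9190, -0.2264)
step 6: θ'=0.5236 (R=-2.5000) → pose (-7.1656, -6.1902, 0.5236)

(-7.1656, -6.1902, 0.5236)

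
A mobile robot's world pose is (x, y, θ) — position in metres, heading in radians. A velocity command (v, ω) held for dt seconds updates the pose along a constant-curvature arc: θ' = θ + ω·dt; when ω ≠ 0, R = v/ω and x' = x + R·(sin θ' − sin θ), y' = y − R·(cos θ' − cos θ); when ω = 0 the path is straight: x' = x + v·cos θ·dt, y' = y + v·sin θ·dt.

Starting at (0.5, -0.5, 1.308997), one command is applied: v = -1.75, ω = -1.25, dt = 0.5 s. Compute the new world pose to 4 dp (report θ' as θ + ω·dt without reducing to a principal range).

(0.0324, -1.2227, 0.6840)

θ' = 1.3090 + -1.25·0.5 = 0.6840
R = v/ω = -1.75/-1.25 = 1.4000
x' = 0.5 + 1.4000·(sin 0.6840 − sin 1.3090) = 0.0324
y' = -0.5 − 1.4000·(cos 0.6840 − cos 1.3090) = -1.2227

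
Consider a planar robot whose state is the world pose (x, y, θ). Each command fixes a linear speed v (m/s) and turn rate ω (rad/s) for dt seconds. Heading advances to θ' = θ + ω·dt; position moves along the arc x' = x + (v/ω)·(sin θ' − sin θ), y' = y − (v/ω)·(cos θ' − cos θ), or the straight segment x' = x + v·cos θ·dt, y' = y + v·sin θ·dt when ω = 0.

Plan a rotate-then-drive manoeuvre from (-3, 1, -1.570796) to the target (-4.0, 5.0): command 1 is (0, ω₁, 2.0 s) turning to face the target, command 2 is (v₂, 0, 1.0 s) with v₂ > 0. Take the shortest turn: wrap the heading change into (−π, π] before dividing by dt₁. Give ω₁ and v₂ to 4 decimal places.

heading to target = atan2(5−1, -4−-3) = 1.8158
Δθ = wrap(1.8158 − -1.5708) = -2.8966; ω₁ = Δθ/dt₁ = -1.4483
distance = √((-4−-3)² + (5−1)²) = 4.1231; v₂ = distance/dt₂ = 4.1231

ω₁ = -1.4483, v₂ = 4.1231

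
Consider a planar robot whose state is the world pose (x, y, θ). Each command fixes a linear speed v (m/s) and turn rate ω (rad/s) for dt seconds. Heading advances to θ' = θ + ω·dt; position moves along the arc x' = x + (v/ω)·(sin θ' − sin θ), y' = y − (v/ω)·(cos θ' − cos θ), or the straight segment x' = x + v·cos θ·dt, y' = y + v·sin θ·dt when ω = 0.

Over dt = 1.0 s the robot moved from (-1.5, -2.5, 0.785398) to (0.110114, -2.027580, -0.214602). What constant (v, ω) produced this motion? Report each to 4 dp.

Δθ = -0.214602 − 0.785398 = -1.000000
ω = Δθ/dt = -1.000000/1.0 = -1.0000
R = Δx/(sin θ' − sin θ) = -1.7500
v = R·ω = -1.7500·-1.0000 = 1.7500

v = 1.7500, ω = -1.0000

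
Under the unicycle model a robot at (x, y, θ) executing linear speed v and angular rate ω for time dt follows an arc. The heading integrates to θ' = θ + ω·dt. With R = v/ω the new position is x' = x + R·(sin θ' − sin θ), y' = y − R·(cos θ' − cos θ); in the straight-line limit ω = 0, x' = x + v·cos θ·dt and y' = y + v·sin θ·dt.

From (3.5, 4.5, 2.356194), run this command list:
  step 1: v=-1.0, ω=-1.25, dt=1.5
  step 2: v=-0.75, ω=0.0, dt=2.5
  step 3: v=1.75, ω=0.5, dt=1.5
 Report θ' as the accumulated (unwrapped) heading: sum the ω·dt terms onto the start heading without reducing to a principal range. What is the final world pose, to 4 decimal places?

step 1: θ'=0.4812 (R=0.8000) → pose (3.3046, 3.2252, 0.4812)
step 2: θ'=0.4812 (straight) → pose (1.6425, 2.3573, 0.4812)
step 3: θ'=1.2312 (R=3.5000) → pose (3.3227, 4.2940, 1.2312)

(3.3227, 4.2940, 1.2312)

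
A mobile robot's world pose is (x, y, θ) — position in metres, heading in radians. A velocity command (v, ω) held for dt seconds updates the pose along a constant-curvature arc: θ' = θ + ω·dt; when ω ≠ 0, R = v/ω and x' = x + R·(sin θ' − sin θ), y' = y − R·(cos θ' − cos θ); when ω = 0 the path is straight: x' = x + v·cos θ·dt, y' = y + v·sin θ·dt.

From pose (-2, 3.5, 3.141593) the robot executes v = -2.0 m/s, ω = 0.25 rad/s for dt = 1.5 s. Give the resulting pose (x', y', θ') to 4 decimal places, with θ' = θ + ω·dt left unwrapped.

θ' = 3.1416 + 0.25·1.5 = 3.5166
R = v/ω = -2.0/0.25 = -8.0000
x' = -2 + -8.0000·(sin 3.5166 − sin 3.1416) = 0.9302
y' = 3.5 − -8.0000·(cos 3.5166 − cos 3.1416) = 4.0559

(0.9302, 4.0559, 3.5166)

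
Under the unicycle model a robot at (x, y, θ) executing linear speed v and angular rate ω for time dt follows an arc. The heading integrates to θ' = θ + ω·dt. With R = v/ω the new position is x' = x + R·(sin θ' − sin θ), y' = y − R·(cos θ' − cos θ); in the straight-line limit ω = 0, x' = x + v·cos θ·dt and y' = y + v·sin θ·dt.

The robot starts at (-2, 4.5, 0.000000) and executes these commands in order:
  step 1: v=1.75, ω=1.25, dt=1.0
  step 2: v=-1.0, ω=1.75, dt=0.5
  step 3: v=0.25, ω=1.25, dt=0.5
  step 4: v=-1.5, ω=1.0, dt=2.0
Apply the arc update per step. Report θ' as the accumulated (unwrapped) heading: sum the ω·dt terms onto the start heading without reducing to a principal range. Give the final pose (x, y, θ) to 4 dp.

step 1: θ'=1.2500 (R=1.4000) → pose (-0.6714, 5.4585, 1.2500)
step 2: θ'=2.1250 (R=-0.5714) → pose (-0.6150, 4.9776, 2.1250)
step 3: θ'=2.7500 (R=0.2000) → pose (-0.7088, 5.0572, 2.7500)
step 4: θ'=4.7500 (R=-1.5000) → pose (1.3627, 6.5001, 4.7500)

(1.3627, 6.5001, 4.7500)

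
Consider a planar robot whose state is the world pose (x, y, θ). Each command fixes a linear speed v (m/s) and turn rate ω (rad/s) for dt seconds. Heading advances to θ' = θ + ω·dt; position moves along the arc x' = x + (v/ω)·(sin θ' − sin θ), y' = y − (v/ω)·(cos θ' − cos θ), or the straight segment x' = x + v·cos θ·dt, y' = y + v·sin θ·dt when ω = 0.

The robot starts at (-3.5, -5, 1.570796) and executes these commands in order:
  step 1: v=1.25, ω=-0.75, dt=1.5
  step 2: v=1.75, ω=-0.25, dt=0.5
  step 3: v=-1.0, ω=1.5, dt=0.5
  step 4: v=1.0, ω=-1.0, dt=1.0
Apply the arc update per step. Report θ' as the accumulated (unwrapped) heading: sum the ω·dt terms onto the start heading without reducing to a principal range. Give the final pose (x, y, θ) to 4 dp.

(-1.3090, -2.9642, 0.0708)

step 1: θ'=0.4458 (R=-1.6667) → pose (-2.5520, -3.4962, 0.4458)
step 2: θ'=0.3208 (R=-7.0000) → pose (-1.7410, -3.1692, 0.3208)
step 3: θ'=1.0708 (R=-0.6667) → pose (-2.1158, -3.4822, 1.0708)
step 4: θ'=0.0708 (R=-1.0000) → pose (-1.3090, -2.9642, 0.0708)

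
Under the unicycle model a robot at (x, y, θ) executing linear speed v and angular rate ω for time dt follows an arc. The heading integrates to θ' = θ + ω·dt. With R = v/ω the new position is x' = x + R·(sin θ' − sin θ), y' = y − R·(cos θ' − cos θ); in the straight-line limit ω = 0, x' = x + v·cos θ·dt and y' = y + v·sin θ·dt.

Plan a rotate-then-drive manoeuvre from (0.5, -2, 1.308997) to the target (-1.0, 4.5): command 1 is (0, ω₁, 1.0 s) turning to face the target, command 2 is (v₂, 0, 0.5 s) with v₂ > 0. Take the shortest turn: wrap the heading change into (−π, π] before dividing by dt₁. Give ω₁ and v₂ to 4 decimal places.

heading to target = atan2(4.5−-2, -1−0.5) = 1.7976
Δθ = wrap(1.7976 − 1.3090) = 0.4886; ω₁ = Δθ/dt₁ = 0.4886
distance = √((-1−0.5)² + (4.5−-2)²) = 6.6708; v₂ = distance/dt₂ = 13.3417

ω₁ = 0.4886, v₂ = 13.3417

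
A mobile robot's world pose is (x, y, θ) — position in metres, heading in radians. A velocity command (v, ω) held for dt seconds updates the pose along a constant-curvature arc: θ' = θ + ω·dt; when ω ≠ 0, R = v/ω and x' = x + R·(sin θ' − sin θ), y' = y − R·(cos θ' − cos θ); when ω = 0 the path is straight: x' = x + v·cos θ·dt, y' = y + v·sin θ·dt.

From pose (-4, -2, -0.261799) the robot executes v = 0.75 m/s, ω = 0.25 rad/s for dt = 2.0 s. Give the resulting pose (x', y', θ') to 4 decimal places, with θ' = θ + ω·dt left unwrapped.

θ' = -0.2618 + 0.25·2.0 = 0.2382
R = v/ω = 0.75/0.25 = 3.0000
x' = -4 + 3.0000·(sin 0.2382 − sin -0.2618) = -2.5157
y' = -2 − 3.0000·(cos 0.2382 − cos -0.2618) = -2.0175

(-2.5157, -2.0175, 0.2382)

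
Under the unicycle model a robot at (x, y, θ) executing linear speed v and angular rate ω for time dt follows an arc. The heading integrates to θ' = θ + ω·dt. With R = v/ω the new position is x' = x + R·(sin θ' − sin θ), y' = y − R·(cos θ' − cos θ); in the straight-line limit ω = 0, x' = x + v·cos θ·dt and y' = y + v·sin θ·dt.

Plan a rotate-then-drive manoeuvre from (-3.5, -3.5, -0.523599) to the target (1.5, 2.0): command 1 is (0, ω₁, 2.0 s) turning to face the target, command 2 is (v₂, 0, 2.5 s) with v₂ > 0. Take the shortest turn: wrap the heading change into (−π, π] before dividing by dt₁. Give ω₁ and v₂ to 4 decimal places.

ω₁ = 0.6783, v₂ = 2.9732

heading to target = atan2(2−-3.5, 1.5−-3.5) = 0.8330
Δθ = wrap(0.8330 − -0.5236) = 1.3566; ω₁ = Δθ/dt₁ = 0.6783
distance = √((1.5−-3.5)² + (2−-3.5)²) = 7.4330; v₂ = distance/dt₂ = 2.9732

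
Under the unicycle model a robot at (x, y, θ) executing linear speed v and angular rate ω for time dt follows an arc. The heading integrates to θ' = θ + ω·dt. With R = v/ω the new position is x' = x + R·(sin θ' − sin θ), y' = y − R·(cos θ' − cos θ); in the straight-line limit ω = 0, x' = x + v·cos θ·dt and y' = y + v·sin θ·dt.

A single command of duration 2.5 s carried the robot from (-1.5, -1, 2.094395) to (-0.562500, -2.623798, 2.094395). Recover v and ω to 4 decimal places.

Δθ = 2.094395 − 2.094395 = 0.000000
ω = Δθ/dt = 0.000000/2.5 = 0.0000
ω = 0 → v = (Δx·cos θ + Δy·sin θ)/dt = -0.7500

v = -0.7500, ω = 0.0000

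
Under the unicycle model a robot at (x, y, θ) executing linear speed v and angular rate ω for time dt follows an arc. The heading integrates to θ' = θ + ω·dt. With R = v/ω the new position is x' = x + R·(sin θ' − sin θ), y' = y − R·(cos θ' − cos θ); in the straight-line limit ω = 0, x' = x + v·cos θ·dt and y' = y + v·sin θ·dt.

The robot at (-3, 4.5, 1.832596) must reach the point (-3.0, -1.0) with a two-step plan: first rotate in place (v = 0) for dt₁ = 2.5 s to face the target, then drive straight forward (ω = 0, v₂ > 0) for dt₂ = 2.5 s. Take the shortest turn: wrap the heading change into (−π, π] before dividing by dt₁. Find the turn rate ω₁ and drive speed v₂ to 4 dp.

ω₁ = 1.1519, v₂ = 2.2000

heading to target = atan2(-1−4.5, -3−-3) = -1.5708
Δθ = wrap(-1.5708 − 1.8326) = 2.8798; ω₁ = Δθ/dt₁ = 1.1519
distance = √((-3−-3)² + (-1−4.5)²) = 5.5000; v₂ = distance/dt₂ = 2.2000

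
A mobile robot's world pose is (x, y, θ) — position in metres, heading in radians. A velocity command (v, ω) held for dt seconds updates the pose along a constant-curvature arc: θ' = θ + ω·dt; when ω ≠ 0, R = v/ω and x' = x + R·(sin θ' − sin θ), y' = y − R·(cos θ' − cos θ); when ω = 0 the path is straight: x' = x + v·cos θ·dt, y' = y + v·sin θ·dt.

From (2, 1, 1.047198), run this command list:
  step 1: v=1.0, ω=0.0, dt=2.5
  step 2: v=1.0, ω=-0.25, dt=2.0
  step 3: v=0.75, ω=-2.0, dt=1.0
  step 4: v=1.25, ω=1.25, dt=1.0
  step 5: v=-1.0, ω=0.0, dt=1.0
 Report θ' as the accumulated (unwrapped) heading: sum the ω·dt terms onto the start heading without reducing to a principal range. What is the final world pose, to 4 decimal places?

step 1: θ'=1.0472 (straight) → pose (3.2500, 3.1651, 1.0472)
step 2: θ'=0.5472 (R=-4.0000) → pose (4.6329, 4.5810, 0.5472)
step 3: θ'=-1.4528 (R=-0.3750) → pose (5.2004, 4.3049, -1.4528)
step 4: θ'=-0.2028 (R=1.0000) → pose (5.9921, 3.4431, -0.2028)
step 5: θ'=-0.2028 (straight) → pose (5.0125, 3.6445, -0.2028)

(5.0125, 3.6445, -0.2028)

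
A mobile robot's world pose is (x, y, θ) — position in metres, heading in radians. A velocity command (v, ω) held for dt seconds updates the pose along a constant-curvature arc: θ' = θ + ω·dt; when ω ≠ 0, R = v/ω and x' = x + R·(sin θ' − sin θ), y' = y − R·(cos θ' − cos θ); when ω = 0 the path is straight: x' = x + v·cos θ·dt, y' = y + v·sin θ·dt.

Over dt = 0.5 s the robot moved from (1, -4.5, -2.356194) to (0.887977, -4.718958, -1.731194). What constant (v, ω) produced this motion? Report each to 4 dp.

v = 0.5000, ω = 1.2500

Δθ = -1.731194 − -2.356194 = 0.625000
ω = Δθ/dt = 0.625000/0.5 = 1.2500
R = −Δy/(cos θ' − cos θ) = 0.4000
v = R·ω = 0.4000·1.2500 = 0.5000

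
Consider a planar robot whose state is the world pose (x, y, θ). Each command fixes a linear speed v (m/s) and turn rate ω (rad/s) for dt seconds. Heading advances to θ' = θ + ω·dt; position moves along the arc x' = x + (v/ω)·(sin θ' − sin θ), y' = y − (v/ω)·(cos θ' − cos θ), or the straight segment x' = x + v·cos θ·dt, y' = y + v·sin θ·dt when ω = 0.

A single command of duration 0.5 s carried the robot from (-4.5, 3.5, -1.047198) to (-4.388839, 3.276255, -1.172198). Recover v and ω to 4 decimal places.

Δθ = -1.172198 − -1.047198 = -0.125000
ω = Δθ/dt = -0.125000/0.5 = -0.2500
R = −Δy/(cos θ' − cos θ) = -2.0000
v = R·ω = -2.0000·-0.2500 = 0.5000

v = 0.5000, ω = -0.2500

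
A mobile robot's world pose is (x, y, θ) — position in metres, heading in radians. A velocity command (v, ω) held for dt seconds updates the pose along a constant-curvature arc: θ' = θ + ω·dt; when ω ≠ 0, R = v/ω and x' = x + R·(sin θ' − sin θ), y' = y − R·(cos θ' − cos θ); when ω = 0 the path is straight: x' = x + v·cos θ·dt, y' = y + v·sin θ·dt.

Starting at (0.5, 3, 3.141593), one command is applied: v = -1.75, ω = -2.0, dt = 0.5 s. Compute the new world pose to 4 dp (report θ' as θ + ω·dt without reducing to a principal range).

(1.2363, 2.5978, 2.1416)

θ' = 3.1416 + -2.0·0.5 = 2.1416
R = v/ω = -1.75/-2.0 = 0.8750
x' = 0.5 + 0.8750·(sin 2.1416 − sin 3.1416) = 1.2363
y' = 3 − 0.8750·(cos 2.1416 − cos 3.1416) = 2.5978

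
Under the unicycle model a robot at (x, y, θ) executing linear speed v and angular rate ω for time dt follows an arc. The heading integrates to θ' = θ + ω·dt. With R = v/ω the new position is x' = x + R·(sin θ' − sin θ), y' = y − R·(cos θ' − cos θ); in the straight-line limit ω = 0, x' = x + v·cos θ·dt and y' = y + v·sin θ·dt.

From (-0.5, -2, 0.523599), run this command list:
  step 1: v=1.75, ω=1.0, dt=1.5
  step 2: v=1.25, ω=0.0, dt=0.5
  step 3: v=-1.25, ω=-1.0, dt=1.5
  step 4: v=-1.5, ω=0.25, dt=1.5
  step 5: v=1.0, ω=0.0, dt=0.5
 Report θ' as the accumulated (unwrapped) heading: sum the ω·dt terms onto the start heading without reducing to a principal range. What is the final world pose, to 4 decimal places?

step 1: θ'=2.0236 (R=1.7500) → pose (0.1986, 0.2811, 2.0236)
step 2: θ'=2.0236 (straight) → pose (-0.0748, 0.8432, 2.0236)
step 3: θ'=0.5236 (R=1.2500) → pose (-0.5738, -0.7862, 0.5236)
step 4: θ'=0.8986 (R=-6.0000) → pose (-2.2685, -2.2461, 0.8986)
step 5: θ'=0.8986 (straight) → pose (-1.9572, -1.8549, 0.8986)

(-1.9572, -1.8549, 0.8986)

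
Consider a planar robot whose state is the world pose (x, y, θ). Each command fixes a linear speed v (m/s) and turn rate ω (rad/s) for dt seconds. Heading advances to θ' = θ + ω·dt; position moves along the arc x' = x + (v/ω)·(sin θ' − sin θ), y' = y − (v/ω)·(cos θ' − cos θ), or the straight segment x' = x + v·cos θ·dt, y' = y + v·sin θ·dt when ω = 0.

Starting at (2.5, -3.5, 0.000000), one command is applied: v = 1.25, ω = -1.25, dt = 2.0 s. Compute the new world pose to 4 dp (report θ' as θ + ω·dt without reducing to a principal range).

(3.0985, -5.3011, -2.5000)

θ' = 0.0000 + -1.25·2.0 = -2.5000
R = v/ω = 1.25/-1.25 = -1.0000
x' = 2.5 + -1.0000·(sin -2.5000 − sin 0.0000) = 3.0985
y' = -3.5 − -1.0000·(cos -2.5000 − cos 0.0000) = -5.3011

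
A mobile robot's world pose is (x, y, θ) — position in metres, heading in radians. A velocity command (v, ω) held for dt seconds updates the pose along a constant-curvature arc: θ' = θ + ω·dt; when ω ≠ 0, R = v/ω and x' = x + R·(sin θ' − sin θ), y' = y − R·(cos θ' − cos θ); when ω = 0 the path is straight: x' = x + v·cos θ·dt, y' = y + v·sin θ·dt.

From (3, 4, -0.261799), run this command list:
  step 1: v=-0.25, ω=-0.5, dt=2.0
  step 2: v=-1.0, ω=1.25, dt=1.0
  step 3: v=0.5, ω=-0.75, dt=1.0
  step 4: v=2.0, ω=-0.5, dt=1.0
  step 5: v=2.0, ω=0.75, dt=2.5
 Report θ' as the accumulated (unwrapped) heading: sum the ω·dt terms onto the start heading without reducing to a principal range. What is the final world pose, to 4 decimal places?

step 1: θ'=-1.2618 (R=0.5000) → pose (2.6531, 4.3309, -1.2618)
step 2: θ'=-0.0118 (R=-0.8000) → pose (1.9004, 4.8876, -0.0118)
step 3: θ'=-0.7618 (R=-0.6667) → pose (2.3527, 4.7033, -0.7618)
step 4: θ'=-1.2618 (R=-4.0000) → pose (3.4024, 3.0254, -1.2618)
step 5: θ'=0.6132 (R=2.6667) → pose (7.4774, 1.6555, 0.6132)

(7.4774, 1.6555, 0.6132)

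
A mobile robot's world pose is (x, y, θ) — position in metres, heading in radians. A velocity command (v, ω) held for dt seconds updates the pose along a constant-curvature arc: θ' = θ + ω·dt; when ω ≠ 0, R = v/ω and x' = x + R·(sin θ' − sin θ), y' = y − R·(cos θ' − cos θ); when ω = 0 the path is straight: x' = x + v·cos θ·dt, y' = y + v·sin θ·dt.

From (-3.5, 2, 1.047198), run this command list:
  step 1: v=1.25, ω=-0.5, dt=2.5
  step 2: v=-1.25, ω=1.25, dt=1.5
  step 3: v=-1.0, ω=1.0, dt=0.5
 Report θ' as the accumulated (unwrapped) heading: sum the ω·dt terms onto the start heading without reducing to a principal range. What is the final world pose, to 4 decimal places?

step 1: θ'=-0.2028 (R=-2.5000) → pose (-0.8314, 3.1988, -0.2028)
step 2: θ'=1.6722 (R=-1.0000) → pose (-2.0277, 2.1180, 1.6722)
step 3: θ'=2.1722 (R=-1.0000) → pose (-1.8574, 1.6535, 2.1722)

(-1.8574, 1.6535, 2.1722)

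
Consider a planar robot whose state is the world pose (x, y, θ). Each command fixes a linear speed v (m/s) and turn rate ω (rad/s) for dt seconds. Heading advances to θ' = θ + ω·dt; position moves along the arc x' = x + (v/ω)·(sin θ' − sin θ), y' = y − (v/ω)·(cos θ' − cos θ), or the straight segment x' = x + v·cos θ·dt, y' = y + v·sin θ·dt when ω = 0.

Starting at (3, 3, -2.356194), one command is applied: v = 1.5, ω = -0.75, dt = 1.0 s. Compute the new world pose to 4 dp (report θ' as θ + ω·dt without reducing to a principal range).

(1.6566, 2.4155, -3.1062)

θ' = -2.3562 + -0.75·1.0 = -3.1062
R = v/ω = 1.5/-0.75 = -2.0000
x' = 3 + -2.0000·(sin -3.1062 − sin -2.3562) = 1.6566
y' = 3 − -2.0000·(cos -3.1062 − cos -2.3562) = 2.4155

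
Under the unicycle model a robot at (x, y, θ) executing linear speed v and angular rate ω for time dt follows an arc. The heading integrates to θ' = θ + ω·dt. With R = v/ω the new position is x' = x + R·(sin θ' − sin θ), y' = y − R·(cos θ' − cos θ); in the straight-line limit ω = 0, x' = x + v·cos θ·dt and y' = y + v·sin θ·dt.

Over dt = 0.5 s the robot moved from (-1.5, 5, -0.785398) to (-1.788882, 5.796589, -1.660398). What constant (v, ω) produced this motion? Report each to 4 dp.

v = -1.7500, ω = -1.7500

Δθ = -1.660398 − -0.785398 = -0.875000
ω = Δθ/dt = -0.875000/0.5 = -1.7500
R = −Δy/(cos θ' − cos θ) = 1.0000
v = R·ω = 1.0000·-1.7500 = -1.7500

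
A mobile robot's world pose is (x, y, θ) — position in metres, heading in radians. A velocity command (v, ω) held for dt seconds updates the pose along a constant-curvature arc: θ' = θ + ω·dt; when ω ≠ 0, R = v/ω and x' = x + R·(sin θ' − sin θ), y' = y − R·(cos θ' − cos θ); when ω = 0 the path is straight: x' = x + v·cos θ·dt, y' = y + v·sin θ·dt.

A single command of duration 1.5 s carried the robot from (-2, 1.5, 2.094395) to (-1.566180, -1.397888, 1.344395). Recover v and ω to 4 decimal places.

Δθ = 1.344395 − 2.094395 = -0.750000
ω = Δθ/dt = -0.750000/1.5 = -0.5000
R = −Δy/(cos θ' − cos θ) = 4.0000
v = R·ω = 4.0000·-0.5000 = -2.0000

v = -2.0000, ω = -0.5000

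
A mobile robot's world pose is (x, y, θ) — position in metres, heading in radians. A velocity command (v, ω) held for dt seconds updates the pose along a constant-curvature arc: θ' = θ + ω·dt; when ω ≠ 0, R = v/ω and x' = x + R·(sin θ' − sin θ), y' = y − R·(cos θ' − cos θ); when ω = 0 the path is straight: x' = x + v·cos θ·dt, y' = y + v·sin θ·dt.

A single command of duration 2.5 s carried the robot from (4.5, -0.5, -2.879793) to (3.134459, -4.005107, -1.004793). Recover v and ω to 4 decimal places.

Δθ = -1.004793 − -2.879793 = 1.875000
ω = Δθ/dt = 1.875000/2.5 = 0.7500
R = −Δy/(cos θ' − cos θ) = 2.3333
v = R·ω = 2.3333·0.7500 = 1.7500

v = 1.7500, ω = 0.7500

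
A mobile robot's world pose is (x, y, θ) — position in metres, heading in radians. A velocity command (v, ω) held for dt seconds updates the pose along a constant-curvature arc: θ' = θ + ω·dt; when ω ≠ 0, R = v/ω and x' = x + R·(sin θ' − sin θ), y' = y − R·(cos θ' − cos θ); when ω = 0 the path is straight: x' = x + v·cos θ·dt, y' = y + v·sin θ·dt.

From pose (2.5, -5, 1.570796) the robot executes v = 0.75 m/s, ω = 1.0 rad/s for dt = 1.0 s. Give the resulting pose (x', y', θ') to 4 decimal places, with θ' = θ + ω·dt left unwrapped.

(2.1552, -4.3689, 2.5708)

θ' = 1.5708 + 1.0·1.0 = 2.5708
R = v/ω = 0.75/1.0 = 0.7500
x' = 2.5 + 0.7500·(sin 2.5708 − sin 1.5708) = 2.1552
y' = -5 − 0.7500·(cos 2.5708 − cos 1.5708) = -4.3689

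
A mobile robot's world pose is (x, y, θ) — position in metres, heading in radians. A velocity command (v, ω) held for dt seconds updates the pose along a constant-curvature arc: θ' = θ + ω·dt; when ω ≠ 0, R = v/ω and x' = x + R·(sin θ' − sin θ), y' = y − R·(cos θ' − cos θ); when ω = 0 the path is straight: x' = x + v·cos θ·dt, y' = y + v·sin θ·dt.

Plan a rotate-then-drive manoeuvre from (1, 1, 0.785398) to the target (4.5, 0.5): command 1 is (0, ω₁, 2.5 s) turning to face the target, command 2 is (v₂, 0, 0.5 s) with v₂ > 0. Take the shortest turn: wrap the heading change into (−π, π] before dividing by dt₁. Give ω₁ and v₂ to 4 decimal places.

ω₁ = -0.3709, v₂ = 7.0711

heading to target = atan2(0.5−1, 4.5−1) = -0.1419
Δθ = wrap(-0.1419 − 0.7854) = -0.9273; ω₁ = Δθ/dt₁ = -0.3709
distance = √((4.5−1)² + (0.5−1)²) = 3.5355; v₂ = distance/dt₂ = 7.0711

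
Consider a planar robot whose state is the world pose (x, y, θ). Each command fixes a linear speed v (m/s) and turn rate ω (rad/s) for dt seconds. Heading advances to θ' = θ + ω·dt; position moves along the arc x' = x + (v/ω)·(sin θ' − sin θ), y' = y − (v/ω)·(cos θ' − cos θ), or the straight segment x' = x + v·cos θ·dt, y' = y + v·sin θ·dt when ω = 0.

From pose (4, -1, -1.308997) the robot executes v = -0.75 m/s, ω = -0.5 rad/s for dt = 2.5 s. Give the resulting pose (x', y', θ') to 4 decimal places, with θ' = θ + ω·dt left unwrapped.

(4.6236, 0.6408, -2.5590)

θ' = -1.3090 + -0.5·2.5 = -2.5590
R = v/ω = -0.75/-0.5 = 1.5000
x' = 4 + 1.5000·(sin -2.5590 − sin -1.3090) = 4.6236
y' = -1 − 1.5000·(cos -2.5590 − cos -1.3090) = 0.6408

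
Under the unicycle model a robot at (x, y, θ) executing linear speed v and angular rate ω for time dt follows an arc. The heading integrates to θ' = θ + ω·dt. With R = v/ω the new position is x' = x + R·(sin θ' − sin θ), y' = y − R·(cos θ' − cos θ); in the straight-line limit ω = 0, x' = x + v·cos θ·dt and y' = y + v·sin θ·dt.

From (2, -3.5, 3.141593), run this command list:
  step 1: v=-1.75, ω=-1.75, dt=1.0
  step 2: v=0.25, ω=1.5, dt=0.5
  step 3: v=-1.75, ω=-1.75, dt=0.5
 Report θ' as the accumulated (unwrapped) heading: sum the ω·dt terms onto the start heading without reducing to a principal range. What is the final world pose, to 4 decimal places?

step 1: θ'=1.3916 (R=1.0000) → pose (2.9840, -4.6782, 1.3916)
step 2: θ'=2.1416 (R=0.1667) → pose (2.9602, -4.5585, 2.1416)
step 3: θ'=1.2666 (R=1.0000) → pose (3.0728, -5.3983, 1.2666)

(3.0728, -5.3983, 1.2666)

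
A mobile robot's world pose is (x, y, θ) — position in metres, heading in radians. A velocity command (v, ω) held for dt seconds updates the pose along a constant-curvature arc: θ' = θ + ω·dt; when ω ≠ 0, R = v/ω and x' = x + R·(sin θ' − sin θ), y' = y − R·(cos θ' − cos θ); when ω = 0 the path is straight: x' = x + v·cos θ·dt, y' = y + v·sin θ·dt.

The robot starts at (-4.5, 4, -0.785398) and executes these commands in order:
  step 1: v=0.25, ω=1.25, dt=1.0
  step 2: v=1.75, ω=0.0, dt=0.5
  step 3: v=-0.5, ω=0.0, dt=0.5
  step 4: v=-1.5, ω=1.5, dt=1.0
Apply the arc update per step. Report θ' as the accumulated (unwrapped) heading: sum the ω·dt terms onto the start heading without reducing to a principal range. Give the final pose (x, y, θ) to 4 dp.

step 1: θ'=0.4646 (R=0.2000) → pose (-4.2690, 3.9626, 0.4646)
step 2: θ'=0.4646 (straight) → pose (-3.4867, 4.3547, 0.4646)
step 3: θ'=0.4646 (straight) → pose (-3.7102, 4.2427, 0.4646)
step 4: θ'=1.9646 (R=-1.0000) → pose (-4.1856, 2.9650, 1.9646)

(-4.1856, 2.9650, 1.9646)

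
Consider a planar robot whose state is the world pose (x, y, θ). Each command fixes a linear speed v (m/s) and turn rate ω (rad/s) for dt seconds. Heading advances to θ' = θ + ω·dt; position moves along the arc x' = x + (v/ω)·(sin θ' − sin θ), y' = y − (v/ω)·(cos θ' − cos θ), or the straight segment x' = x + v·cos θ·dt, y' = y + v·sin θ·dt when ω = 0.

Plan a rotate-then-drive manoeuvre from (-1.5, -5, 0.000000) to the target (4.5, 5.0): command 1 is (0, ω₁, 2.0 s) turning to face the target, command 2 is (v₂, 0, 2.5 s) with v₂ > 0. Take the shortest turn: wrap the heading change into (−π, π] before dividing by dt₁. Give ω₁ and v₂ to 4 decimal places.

ω₁ = 0.5152, v₂ = 4.6648

heading to target = atan2(5−-5, 4.5−-1.5) = 1.0304
Δθ = wrap(1.0304 − 0.0000) = 1.0304; ω₁ = Δθ/dt₁ = 0.5152
distance = √((4.5−-1.5)² + (5−-5)²) = 11.6619; v₂ = distance/dt₂ = 4.6648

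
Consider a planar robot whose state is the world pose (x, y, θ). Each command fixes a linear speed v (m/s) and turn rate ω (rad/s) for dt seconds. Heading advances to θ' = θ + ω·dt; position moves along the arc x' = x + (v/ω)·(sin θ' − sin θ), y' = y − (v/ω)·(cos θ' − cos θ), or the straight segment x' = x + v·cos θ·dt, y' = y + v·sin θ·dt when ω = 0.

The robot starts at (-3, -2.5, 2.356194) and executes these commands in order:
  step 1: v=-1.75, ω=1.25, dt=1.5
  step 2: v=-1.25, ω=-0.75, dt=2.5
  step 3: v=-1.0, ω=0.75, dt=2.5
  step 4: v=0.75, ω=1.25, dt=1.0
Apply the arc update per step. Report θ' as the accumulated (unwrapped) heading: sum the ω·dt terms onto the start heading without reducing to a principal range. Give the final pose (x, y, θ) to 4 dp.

step 1: θ'=4.2312 (R=-1.4000) → pose (-0.7690, -2.1580, 4.2312)
step 2: θ'=2.3562 (R=1.6667) → pose (1.8869, -1.7509, 2.3562)
step 3: θ'=4.2312 (R=-1.3333) → pose (4.0116, -1.4252, 4.2312)
step 4: θ'=5.4812 (R=0.6000) → pose (4.1122, -2.1201, 5.4812)

(4.1122, -2.1201, 5.4812)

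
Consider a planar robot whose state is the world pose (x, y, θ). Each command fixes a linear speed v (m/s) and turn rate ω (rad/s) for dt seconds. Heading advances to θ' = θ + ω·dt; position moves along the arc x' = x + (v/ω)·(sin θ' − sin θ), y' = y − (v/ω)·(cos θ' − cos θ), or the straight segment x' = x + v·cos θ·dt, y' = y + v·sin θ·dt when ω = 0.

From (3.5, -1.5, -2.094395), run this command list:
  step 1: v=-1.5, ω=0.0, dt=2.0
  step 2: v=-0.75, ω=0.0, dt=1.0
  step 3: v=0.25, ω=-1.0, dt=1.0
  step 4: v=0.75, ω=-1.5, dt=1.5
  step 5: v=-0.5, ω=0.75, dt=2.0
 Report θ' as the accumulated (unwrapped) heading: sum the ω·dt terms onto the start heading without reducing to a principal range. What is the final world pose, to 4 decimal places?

(4.8503, 1.5152, -3.8444)

step 1: θ'=-2.0944 (straight) → pose (5.0000, 1.0981, -2.0944)
step 2: θ'=-2.0944 (straight) → pose (5.3750, 1.7476, -2.0944)
step 3: θ'=-3.0944 (R=-0.2500) → pose (5.1703, 1.6229, -3.0944)
step 4: θ'=-5.3444 (R=-0.5000) → pose (4.7433, 2.4177, -5.3444)
step 5: θ'=-3.8444 (R=-0.6667) → pose (4.8503, 1.5152, -3.8444)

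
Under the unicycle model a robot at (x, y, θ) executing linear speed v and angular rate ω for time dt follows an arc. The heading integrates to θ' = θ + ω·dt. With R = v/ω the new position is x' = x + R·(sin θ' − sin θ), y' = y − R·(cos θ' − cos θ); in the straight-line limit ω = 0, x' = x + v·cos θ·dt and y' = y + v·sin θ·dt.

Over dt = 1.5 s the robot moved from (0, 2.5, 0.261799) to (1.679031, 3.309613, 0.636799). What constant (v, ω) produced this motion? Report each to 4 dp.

Δθ = 0.636799 − 0.261799 = 0.375000
ω = Δθ/dt = 0.375000/1.5 = 0.2500
R = Δx/(sin θ' − sin θ) = 5.0000
v = R·ω = 5.0000·0.2500 = 1.2500

v = 1.2500, ω = 0.2500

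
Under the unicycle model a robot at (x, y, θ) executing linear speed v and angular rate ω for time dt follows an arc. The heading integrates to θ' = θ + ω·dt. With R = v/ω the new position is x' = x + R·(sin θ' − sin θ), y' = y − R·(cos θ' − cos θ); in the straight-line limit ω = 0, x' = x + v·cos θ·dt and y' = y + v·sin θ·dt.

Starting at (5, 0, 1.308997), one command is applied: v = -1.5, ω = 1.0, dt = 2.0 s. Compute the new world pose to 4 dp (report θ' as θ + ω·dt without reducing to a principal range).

(6.6988, -1.8673, 3.3090)

θ' = 1.3090 + 1.0·2.0 = 3.3090
R = v/ω = -1.5/1.0 = -1.5000
x' = 5 + -1.5000·(sin 3.3090 − sin 1.3090) = 6.6988
y' = 0 − -1.5000·(cos 3.3090 − cos 1.3090) = -1.8673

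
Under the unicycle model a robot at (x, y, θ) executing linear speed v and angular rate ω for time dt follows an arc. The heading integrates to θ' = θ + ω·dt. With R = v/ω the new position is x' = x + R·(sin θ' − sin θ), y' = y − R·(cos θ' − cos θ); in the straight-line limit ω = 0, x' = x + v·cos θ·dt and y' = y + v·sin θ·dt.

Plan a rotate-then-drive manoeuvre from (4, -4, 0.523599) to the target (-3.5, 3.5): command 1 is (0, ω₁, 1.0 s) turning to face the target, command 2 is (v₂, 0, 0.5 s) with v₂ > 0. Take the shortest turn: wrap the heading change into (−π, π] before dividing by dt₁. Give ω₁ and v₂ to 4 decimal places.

heading to target = atan2(3.5−-4, -3.5−4) = 2.3562
Δθ = wrap(2.3562 − 0.5236) = 1.8326; ω₁ = Δθ/dt₁ = 1.8326
distance = √((-3.5−4)² + (3.5−-4)²) = 10.6066; v₂ = distance/dt₂ = 21.2132

ω₁ = 1.8326, v₂ = 21.2132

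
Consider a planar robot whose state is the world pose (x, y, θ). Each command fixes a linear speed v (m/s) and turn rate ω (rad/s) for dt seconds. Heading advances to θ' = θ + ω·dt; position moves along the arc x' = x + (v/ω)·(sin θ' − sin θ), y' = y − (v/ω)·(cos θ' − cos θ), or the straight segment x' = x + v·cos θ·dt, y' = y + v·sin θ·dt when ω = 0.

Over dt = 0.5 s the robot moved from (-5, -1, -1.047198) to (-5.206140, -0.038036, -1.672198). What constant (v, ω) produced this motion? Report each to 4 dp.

v = -2.0000, ω = -1.2500

Δθ = -1.672198 − -1.047198 = -0.625000
ω = Δθ/dt = -0.625000/0.5 = -1.2500
R = −Δy/(cos θ' − cos θ) = 1.6000
v = R·ω = 1.6000·-1.2500 = -2.0000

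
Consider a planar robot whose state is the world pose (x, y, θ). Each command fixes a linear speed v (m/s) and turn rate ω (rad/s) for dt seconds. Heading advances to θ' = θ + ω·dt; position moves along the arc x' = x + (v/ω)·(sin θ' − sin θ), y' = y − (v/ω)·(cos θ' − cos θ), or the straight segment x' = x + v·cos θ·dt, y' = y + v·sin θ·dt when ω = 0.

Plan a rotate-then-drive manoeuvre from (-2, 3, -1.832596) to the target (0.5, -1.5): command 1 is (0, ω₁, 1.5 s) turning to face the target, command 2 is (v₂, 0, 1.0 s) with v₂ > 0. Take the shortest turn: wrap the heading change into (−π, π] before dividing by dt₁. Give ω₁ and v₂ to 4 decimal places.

ω₁ = 0.5126, v₂ = 5.1478

heading to target = atan2(-1.5−3, 0.5−-2) = -1.0637
Δθ = wrap(-1.0637 − -1.8326) = 0.7689; ω₁ = Δθ/dt₁ = 0.5126
distance = √((0.5−-2)² + (-1.5−3)²) = 5.1478; v₂ = distance/dt₂ = 5.1478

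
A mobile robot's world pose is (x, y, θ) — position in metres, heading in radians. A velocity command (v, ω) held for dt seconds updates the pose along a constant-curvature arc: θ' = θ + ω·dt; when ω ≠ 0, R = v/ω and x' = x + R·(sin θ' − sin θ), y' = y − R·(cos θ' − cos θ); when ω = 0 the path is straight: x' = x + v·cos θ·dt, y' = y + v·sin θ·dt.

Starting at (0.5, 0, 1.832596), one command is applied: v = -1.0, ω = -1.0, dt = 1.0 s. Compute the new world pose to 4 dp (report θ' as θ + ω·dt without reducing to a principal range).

(0.2738, -0.9318, 0.8326)

θ' = 1.8326 + -1.0·1.0 = 0.8326
R = v/ω = -1.0/-1.0 = 1.0000
x' = 0.5 + 1.0000·(sin 0.8326 − sin 1.8326) = 0.2738
y' = 0 − 1.0000·(cos 0.8326 − cos 1.8326) = -0.9318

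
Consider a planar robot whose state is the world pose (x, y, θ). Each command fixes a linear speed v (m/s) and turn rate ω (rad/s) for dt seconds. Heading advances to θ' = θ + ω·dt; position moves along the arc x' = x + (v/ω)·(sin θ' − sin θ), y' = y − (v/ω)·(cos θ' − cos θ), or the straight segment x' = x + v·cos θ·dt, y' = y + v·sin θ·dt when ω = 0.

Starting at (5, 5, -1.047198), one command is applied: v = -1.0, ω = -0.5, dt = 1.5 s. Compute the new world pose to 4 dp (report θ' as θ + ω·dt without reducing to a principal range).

(4.7831, 6.4489, -1.7972)

θ' = -1.0472 + -0.5·1.5 = -1.7972
R = v/ω = -1.0/-0.5 = 2.0000
x' = 5 + 2.0000·(sin -1.7972 − sin -1.0472) = 4.7831
y' = 5 − 2.0000·(cos -1.7972 − cos -1.0472) = 6.4489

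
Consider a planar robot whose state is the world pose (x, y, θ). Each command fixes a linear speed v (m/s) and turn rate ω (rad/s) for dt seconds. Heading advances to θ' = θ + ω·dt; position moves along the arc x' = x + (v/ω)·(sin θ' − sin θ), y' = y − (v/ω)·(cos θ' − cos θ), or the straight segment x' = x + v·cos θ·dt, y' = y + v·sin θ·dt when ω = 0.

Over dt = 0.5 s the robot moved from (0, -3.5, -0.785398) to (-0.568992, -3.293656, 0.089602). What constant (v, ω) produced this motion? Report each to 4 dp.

Δθ = 0.089602 − -0.785398 = 0.875000
ω = Δθ/dt = 0.875000/0.5 = 1.7500
R = Δx/(sin θ' − sin θ) = -0.7143
v = R·ω = -0.7143·1.7500 = -1.2500

v = -1.2500, ω = 1.7500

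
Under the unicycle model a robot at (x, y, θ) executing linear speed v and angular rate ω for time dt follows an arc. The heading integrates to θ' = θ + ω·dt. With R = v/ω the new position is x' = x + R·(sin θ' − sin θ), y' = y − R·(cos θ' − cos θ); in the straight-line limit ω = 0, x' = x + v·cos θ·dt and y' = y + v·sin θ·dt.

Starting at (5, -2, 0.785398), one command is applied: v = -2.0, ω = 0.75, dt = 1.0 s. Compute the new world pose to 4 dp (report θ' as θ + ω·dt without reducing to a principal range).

θ' = 0.7854 + 0.75·1.0 = 1.5354
R = v/ω = -2.0/0.75 = -2.6667
x' = 5 + -2.6667·(sin 1.5354 − sin 0.7854) = 4.2206
y' = -2 − -2.6667·(cos 1.5354 − cos 0.7854) = -3.7912

(4.2206, -3.7912, 1.5354)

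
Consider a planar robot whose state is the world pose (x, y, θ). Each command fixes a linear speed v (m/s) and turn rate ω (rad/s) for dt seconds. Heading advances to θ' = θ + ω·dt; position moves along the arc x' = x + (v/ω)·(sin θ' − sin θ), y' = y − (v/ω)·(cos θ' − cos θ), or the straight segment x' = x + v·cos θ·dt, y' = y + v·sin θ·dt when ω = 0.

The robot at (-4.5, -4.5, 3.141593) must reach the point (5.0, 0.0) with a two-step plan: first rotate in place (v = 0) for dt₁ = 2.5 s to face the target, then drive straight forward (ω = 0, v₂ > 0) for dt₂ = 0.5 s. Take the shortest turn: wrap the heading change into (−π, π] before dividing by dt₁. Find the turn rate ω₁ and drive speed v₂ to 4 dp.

heading to target = atan2(0−-4.5, 5−-4.5) = 0.4424
Δθ = wrap(0.4424 − 3.1416) = -2.6992; ω₁ = Δθ/dt₁ = -1.0797
distance = √((5−-4.5)² + (0−-4.5)²) = 10.5119; v₂ = distance/dt₂ = 21.0238

ω₁ = -1.0797, v₂ = 21.0238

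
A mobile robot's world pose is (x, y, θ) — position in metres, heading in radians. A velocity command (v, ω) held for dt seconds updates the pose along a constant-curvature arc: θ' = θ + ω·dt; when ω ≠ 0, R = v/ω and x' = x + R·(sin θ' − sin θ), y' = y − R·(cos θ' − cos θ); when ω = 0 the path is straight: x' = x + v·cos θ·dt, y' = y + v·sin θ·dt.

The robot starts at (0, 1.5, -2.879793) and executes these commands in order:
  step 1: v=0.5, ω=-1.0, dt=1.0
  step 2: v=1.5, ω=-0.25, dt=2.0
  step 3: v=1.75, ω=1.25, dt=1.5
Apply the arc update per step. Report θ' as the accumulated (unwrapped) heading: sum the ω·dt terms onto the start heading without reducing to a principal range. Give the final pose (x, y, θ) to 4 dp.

step 1: θ'=-3.8798 (R=-0.5000) → pose (-0.4659, 1.6131, -3.8798)
step 2: θ'=-4.3798 (R=-6.0000) → pose (-2.0993, 4.0922, -4.3798)
step 3: θ'=-2.5048 (R=1.4000) → pose (-4.2551, 4.7607, -2.5048)

(-4.2551, 4.7607, -2.5048)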